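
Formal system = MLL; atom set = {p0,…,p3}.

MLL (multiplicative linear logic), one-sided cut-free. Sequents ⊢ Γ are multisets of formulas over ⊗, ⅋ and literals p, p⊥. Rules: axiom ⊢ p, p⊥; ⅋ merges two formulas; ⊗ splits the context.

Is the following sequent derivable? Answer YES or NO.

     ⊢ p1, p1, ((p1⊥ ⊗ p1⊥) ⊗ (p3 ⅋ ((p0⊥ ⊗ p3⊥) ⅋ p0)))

Proof tree:
[⊗]  ⊢ p1, p1, ((p1⊥ ⊗ p1⊥) ⊗ (p3 ⅋ ((p0⊥ ⊗ p3⊥) ⅋ p0)))
  [⊗]  ⊢ p1, p1, (p1⊥ ⊗ p1⊥)
    [Ax]  ⊢ p1, p1⊥
    [Ax]  ⊢ p1, p1⊥
  [⅋]  ⊢ (p3 ⅋ ((p0⊥ ⊗ p3⊥) ⅋ p0))
    [⅋]  ⊢ p3, ((p0⊥ ⊗ p3⊥) ⅋ p0)
      [⊗]  ⊢ p0, p3, (p0⊥ ⊗ p3⊥)
        [Ax]  ⊢ p0, p0⊥
        [Ax]  ⊢ p3, p3⊥

Result: YES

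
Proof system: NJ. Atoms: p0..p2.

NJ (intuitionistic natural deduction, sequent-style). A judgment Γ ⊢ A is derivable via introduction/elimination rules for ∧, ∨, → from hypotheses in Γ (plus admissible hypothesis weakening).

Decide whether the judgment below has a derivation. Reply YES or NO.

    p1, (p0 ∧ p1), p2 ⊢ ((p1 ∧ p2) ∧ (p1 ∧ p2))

Derivation (root first):
[∧I] p1, (p0 ∧ p1), p2 ⊢ ((p1 ∧ p2) ∧ (p1 ∧ p2))
  [∧I] p1, p2 ⊢ (p1 ∧ p2)
    [Ax] p1 ⊢ p1
    [Ax] p2 ⊢ p2
  [Wk] p1, p2, (p0 ∧ p1) ⊢ (p1 ∧ p2)
    [∧I] p1, p2 ⊢ (p1 ∧ p2)
      [Ax] p1 ⊢ p1
      [Ax] p2 ⊢ p2

Result: YES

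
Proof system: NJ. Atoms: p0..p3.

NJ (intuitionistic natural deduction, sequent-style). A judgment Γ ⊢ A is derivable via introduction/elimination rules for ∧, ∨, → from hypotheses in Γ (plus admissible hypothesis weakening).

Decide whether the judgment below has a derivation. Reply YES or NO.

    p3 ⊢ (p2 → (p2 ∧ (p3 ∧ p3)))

Derivation (root first):
[→I] p3 ⊢ (p2 → (p2 ∧ (p3 ∧ p3)))
  [∧I] p2, p3 ⊢ (p2 ∧ (p3 ∧ p3))
    [Ax] p2 ⊢ p2
    [∧I] p3 ⊢ (p3 ∧ p3)
      [Ax] p3 ⊢ p3
      [Ax] p3 ⊢ p3

Result: YES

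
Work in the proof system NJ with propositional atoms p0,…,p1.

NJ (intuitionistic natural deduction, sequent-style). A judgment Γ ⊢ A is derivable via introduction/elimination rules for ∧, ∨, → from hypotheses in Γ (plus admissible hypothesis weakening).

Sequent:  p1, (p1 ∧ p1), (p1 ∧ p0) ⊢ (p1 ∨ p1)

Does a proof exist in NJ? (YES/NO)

Proof tree:
[Wk] p1, (p1 ∧ p1), (p1 ∧ p0) ⊢ (p1 ∨ p1)
  [∨I₂] p1, (p1 ∧ p1) ⊢ (p1 ∨ p1)
    [Wk] p1, (p1 ∧ p1) ⊢ p1
      [Ax] p1 ⊢ p1

Result: YES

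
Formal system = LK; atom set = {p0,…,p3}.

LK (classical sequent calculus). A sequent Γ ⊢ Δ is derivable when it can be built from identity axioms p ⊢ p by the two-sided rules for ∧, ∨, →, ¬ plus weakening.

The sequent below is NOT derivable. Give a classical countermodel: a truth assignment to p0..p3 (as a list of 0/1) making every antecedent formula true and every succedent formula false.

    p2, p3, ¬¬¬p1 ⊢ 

Truth-table refutation:
  v=0000: Γ:[p2=F, p3=F, ¬¬¬p1=T] Δ:[] refutes=False
  v=0001: Γ:[p2=F, p3=T, ¬¬¬p1=T] Δ:[] refutes=False
  v=0010: Γ:[p2=T, p3=F, ¬¬¬p1=T] Δ:[] refutes=False
  v=0011: Γ:[p2=T, p3=T, ¬¬¬p1=T] Δ:[] refutes=True  ← countermodel

Result: [0, 0, 1, 1]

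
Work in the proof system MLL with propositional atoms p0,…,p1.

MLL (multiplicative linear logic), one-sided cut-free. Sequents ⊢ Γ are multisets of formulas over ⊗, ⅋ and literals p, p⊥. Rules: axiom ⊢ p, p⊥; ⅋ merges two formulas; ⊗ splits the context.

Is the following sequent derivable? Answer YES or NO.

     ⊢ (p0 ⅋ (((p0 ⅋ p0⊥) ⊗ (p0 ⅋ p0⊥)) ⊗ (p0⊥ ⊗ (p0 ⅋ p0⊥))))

Derivation trace:
[⅋]  ⊢ (p0 ⅋ (((p0 ⅋ p0⊥) ⊗ (p0 ⅋ p0⊥)) ⊗ (p0⊥ ⊗ (p0 ⅋ p0⊥))))
  [⊗]  ⊢ p0, (((p0 ⅋ p0⊥) ⊗ (p0 ⅋ p0⊥)) ⊗ (p0⊥ ⊗ (p0 ⅋ p0⊥)))
    [⊗]  ⊢ ((p0 ⅋ p0⊥) ⊗ (p0 ⅋ p0⊥))
      [⅋]  ⊢ (p0 ⅋ p0⊥)
        [Ax]  ⊢ p0, p0⊥
      [⅋]  ⊢ (p0 ⅋ p0⊥)
        [Ax]  ⊢ p0, p0⊥
    [⊗]  ⊢ p0, (p0⊥ ⊗ (p0 ⅋ p0⊥))
      [Ax]  ⊢ p0, p0⊥
      [⅋]  ⊢ (p0 ⅋ p0⊥)
        [Ax]  ⊢ p0, p0⊥

Result: YES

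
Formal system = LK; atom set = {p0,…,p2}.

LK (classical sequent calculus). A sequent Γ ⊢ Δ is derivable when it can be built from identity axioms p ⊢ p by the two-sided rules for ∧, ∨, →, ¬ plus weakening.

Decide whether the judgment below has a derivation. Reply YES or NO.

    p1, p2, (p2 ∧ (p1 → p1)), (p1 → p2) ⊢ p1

Derivation (root first):
[→L] p1, p2, (p2 ∧ (p1 → p1)), (p1 → p2) ⊢ p1
  [∧L] p1, (p2 ∧ (p1 → p1)) ⊢ p1
    [→L] p1, p2, (p1 → p1) ⊢ p1
      [WL] p1, p2 ⊢ p1
        [Ax] p1 ⊢ p1
      [Ax] p1 ⊢ p1
  [WL] p1, p2, p2 ⊢ p1
    [WL] p1, p2 ⊢ p1
      [Ax] p1 ⊢ p1

Result: YES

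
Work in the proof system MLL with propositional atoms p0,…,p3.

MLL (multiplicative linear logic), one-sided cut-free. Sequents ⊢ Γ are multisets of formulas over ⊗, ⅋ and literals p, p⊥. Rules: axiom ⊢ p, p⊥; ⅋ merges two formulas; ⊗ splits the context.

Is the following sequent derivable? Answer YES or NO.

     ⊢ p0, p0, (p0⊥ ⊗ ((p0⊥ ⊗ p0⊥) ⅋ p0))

Derivation trace:
[⊗]  ⊢ p0, p0, (p0⊥ ⊗ ((p0⊥ ⊗ p0⊥) ⅋ p0))
  [Ax]  ⊢ p0, p0⊥
  [⅋]  ⊢ p0, ((p0⊥ ⊗ p0⊥) ⅋ p0)
    [⊗]  ⊢ p0, p0, (p0⊥ ⊗ p0⊥)
      [Ax]  ⊢ p0, p0⊥
      [Ax]  ⊢ p0, p0⊥

Result: YES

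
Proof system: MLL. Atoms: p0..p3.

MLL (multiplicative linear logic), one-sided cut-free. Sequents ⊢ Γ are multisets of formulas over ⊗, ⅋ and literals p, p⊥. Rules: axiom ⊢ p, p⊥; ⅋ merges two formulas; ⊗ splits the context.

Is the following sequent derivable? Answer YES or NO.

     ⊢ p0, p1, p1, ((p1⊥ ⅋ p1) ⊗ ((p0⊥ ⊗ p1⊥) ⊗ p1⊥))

Derivation trace:
[⊗]  ⊢ p0, p1, p1, ((p1⊥ ⅋ p1) ⊗ ((p0⊥ ⊗ p1⊥) ⊗ p1⊥))
  [⅋]  ⊢ (p1⊥ ⅋ p1)
    [Ax]  ⊢ p1, p1⊥
  [⊗]  ⊢ p0, p1, p1, ((p0⊥ ⊗ p1⊥) ⊗ p1⊥)
    [⊗]  ⊢ p0, p1, (p0⊥ ⊗ p1⊥)
      [Ax]  ⊢ p0, p0⊥
      [Ax]  ⊢ p1, p1⊥
    [Ax]  ⊢ p1, p1⊥

Result: YES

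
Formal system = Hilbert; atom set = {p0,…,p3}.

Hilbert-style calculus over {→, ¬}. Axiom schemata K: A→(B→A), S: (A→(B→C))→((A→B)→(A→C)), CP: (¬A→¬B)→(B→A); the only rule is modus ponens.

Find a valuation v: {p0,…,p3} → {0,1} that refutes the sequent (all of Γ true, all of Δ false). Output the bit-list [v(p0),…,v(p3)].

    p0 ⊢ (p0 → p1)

Enumerate valuations to refute Γ ⊢ Δ:
  v=0000: Γ:[p0=F] Δ:[(p0 → p1)=T] refutes=False
  v=0001: Γ:[p0=F] Δ:[(p0 → p1)=T] refutes=False
  v=0010: Γ:[p0=F] Δ:[(p0 → p1)=T] refutes=False
  v=0011: Γ:[p0=F] Δ:[(p0 → p1)=T] refutes=False
  v=0100: Γ:[p0=F] Δ:[(p0 → p1)=T] refutes=False
  v=0101: Γ:[p0=F] Δ:[(p0 → p1)=T] refutes=False
  v=0110: Γ:[p0=F] Δ:[(p0 → p1)=T] refutes=False
  v=0111: Γ:[p0=F] Δ:[(p0 → p1)=T] refutes=False
  v=1000: Γ:[p0=T] Δ:[(p0 → p1)=F] refutes=True  ← countermodel

Result: [1, 0, 0, 0]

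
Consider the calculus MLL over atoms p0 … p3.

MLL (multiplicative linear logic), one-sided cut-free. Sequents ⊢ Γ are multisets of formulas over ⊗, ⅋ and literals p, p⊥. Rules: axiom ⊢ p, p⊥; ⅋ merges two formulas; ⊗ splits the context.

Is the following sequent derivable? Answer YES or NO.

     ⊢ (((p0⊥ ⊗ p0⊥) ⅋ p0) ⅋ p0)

Derivation trace:
[⅋]  ⊢ (((p0⊥ ⊗ p0⊥) ⅋ p0) ⅋ p0)
  [⅋]  ⊢ p0, ((p0⊥ ⊗ p0⊥) ⅋ p0)
    [⊗]  ⊢ p0, p0, (p0⊥ ⊗ p0⊥)
      [Ax]  ⊢ p0, p0⊥
      [Ax]  ⊢ p0, p0⊥

Result: YES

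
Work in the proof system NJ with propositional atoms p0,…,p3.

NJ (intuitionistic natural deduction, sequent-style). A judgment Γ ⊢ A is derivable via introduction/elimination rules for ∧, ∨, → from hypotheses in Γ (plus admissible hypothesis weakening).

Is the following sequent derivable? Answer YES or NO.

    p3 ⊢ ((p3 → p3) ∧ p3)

Proof tree:
[∧I] p3 ⊢ ((p3 → p3) ∧ p3)
  [→I]  ⊢ (p3 → p3)
    [Ax] p3 ⊢ p3
  [Ax] p3 ⊢ p3

Result: YES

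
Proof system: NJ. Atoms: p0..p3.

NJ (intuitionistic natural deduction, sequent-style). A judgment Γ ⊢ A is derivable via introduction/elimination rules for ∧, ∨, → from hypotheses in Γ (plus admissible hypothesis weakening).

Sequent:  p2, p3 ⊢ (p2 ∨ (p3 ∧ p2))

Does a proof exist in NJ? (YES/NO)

Proof tree:
[∨I₂] p2, p3 ⊢ (p2 ∨ (p3 ∧ p2))
  [∧I] p2, p3 ⊢ (p3 ∧ p2)
    [Ax] p3 ⊢ p3
    [Ax] p2 ⊢ p2

Result: YES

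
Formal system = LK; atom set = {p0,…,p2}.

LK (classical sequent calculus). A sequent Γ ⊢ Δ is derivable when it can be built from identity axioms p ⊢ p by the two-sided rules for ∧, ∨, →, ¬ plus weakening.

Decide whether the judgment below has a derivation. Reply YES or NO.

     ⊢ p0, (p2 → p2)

Derivation trace:
[→R]  ⊢ p0, (p2 → p2)
  [WR] p2 ⊢ p2, p0
    [Ax] p2 ⊢ p2

Result: YES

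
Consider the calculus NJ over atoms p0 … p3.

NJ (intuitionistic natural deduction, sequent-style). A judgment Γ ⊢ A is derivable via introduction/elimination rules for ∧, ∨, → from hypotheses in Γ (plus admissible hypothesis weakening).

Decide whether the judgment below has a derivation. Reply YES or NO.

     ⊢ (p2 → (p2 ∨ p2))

Derivation trace:
[→I]  ⊢ (p2 → (p2 ∨ p2))
  [∨I₂] p2 ⊢ (p2 ∨ p2)
    [Ax] p2 ⊢ p2

Result: YES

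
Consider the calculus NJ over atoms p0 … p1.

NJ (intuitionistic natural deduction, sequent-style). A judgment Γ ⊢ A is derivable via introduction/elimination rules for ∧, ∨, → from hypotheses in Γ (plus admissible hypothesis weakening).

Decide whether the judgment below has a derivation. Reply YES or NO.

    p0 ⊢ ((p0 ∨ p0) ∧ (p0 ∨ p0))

Derivation trace:
[∧I] p0 ⊢ ((p0 ∨ p0) ∧ (p0 ∨ p0))
  [∨I₂] p0 ⊢ (p0 ∨ p0)
    [Ax] p0 ⊢ p0
  [∨I₂] p0 ⊢ (p0 ∨ p0)
    [Ax] p0 ⊢ p0

Result: YES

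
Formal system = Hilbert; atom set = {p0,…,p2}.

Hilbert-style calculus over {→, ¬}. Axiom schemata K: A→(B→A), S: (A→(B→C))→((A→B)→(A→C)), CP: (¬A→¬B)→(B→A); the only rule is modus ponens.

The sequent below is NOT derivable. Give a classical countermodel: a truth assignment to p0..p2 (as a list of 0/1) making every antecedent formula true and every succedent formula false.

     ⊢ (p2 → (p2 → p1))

Enumerate valuations to refute Γ ⊢ Δ:
  v=000: Γ:[] Δ:[(p2 → (p2 → p1))=T] refutes=False
  v=001: Γ:[] Δ:[(p2 → (p2 → p1))=F] refutes=True  ← countermodel

Result: [0, 0, 1]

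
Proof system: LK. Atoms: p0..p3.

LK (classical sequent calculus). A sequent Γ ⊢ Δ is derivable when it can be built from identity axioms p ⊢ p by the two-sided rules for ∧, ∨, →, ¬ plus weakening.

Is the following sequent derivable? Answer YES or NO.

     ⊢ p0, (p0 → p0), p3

Proof tree:
[WR]  ⊢ p0, (p0 → p0), p3
  [→R]  ⊢ p0, (p0 → p0)
    [WR] p0 ⊢ p0, p0
      [Ax] p0 ⊢ p0

Result: YES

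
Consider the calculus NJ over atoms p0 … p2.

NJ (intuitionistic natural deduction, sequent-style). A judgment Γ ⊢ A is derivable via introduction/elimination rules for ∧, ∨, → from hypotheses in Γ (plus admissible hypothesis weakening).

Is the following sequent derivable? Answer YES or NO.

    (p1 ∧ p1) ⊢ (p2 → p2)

Derivation trace:
[Wk] (p1 ∧ p1) ⊢ (p2 → p2)
  [→I]  ⊢ (p2 → p2)
    [Ax] p2 ⊢ p2

Result: YES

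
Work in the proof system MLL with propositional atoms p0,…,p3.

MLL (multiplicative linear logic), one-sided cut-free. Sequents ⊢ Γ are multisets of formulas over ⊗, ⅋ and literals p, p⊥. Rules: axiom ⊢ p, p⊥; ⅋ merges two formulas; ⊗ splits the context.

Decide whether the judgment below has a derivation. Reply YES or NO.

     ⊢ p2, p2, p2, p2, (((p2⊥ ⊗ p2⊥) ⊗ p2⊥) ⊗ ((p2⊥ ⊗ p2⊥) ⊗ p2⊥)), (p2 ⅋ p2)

Derivation (root first):
[⅋]  ⊢ p2, p2, p2, p2, (((p2⊥ ⊗ p2⊥) ⊗ p2⊥) ⊗ ((p2⊥ ⊗ p2⊥) ⊗ p2⊥)), (p2 ⅋ p2)
  [⊗]  ⊢ p2, p2, p2, p2, p2, p2, (((p2⊥ ⊗ p2⊥) ⊗ p2⊥) ⊗ ((p2⊥ ⊗ p2⊥) ⊗ p2⊥))
    [⊗]  ⊢ p2, p2, p2, ((p2⊥ ⊗ p2⊥) ⊗ p2⊥)
      [⊗]  ⊢ p2, p2, (p2⊥ ⊗ p2⊥)
        [Ax]  ⊢ p2, p2⊥
        [Ax]  ⊢ p2, p2⊥
      [Ax]  ⊢ p2, p2⊥
    [⊗]  ⊢ p2, p2, p2, ((p2⊥ ⊗ p2⊥) ⊗ p2⊥)
      [⊗]  ⊢ p2, p2, (p2⊥ ⊗ p2⊥)
        [Ax]  ⊢ p2, p2⊥
        [Ax]  ⊢ p2, p2⊥
      [Ax]  ⊢ p2, p2⊥

Result: YES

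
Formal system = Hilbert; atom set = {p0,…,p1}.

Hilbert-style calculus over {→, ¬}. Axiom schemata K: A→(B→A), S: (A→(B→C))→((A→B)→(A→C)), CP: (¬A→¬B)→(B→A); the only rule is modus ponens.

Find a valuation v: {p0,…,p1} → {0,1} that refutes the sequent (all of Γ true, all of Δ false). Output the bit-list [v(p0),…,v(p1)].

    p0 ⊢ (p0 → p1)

Truth-table refutation:
  v=00: Γ:[p0=F] Δ:[(p0 → p1)=T] refutes=False
  v=01: Γ:[p0=F] Δ:[(p0 → p1)=T] refutes=False
  v=10: Γ:[p0=T] Δ:[(p0 → p1)=F] refutes=True  ← countermodel

Result: [1, 0]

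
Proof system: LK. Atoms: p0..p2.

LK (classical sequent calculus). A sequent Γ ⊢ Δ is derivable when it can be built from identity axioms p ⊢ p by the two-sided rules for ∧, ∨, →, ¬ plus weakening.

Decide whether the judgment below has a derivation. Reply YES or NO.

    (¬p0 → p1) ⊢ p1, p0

Derivation (root first):
[→L] (¬p0 → p1) ⊢ p1, p0
  [¬R]  ⊢ p0, ¬p0
    [Ax] p0 ⊢ p0
  [Ax] p1 ⊢ p1

Result: YES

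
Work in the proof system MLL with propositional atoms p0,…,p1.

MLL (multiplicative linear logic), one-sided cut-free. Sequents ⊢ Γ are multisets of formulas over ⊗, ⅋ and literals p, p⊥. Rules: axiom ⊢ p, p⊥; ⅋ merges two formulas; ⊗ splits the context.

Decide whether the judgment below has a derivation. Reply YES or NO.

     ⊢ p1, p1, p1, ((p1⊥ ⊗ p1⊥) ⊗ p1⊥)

Derivation (root first):
[⊗]  ⊢ p1, p1, p1, ((p1⊥ ⊗ p1⊥) ⊗ p1⊥)
  [⊗]  ⊢ p1, p1, (p1⊥ ⊗ p1⊥)
    [Ax]  ⊢ p1, p1⊥
    [Ax]  ⊢ p1, p1⊥
  [Ax]  ⊢ p1, p1⊥

Result: YES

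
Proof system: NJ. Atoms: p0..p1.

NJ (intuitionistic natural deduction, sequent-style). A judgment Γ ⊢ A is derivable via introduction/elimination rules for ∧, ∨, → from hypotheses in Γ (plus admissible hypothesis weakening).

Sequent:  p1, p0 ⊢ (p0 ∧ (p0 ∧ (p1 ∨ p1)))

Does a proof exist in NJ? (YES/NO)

Proof tree:
[∧I] p1, p0 ⊢ (p0 ∧ (p0 ∧ (p1 ∨ p1)))
  [Ax] p0 ⊢ p0
  [∧I] p1, p0 ⊢ (p0 ∧ (p1 ∨ p1))
    [Ax] p0 ⊢ p0
    [∨I₁] p1 ⊢ (p1 ∨ p1)
      [Ax] p1 ⊢ p1

Result: YES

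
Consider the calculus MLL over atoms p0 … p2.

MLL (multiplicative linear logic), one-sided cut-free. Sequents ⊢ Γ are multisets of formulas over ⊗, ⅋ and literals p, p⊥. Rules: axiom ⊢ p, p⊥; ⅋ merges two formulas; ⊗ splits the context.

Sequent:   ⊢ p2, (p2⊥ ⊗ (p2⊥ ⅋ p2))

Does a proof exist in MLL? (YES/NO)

Derivation trace:
[⊗]  ⊢ p2, (p2⊥ ⊗ (p2⊥ ⅋ p2))
  [Ax]  ⊢ p2, p2⊥
  [⅋]  ⊢ (p2⊥ ⅋ p2)
    [Ax]  ⊢ p2, p2⊥

Result: YES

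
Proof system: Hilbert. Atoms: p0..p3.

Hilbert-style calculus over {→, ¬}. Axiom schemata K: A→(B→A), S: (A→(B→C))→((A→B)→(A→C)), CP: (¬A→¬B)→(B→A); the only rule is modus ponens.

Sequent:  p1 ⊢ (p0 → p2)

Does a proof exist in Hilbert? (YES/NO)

Search for a countermodel by truth-table:
  v=0000: Γ:[p1=F] Δ:[(p0 → p2)=T] refutes=False
  v=0001: Γ:[p1=F] Δ:[(p0 → p2)=T] refutes=False
  v=0010: Γ:[p1=F] Δ:[(p0 → p2)=T] refutes=False
  v=0011: Γ:[p1=F] Δ:[(p0 → p2)=T] refutes=False
  v=0100: Γ:[p1=T] Δ:[(p0 → p2)=T] refutes=False
  v=0101: Γ:[p1=T] Δ:[(p0 → p2)=T] refutes=False
  v=0110: Γ:[p1=T] Δ:[(p0 → p2)=T] refutes=False
  v=0111: Γ:[p1=T] Δ:[(p0 → p2)=T] refutes=False
  v=1000: Γ:[p1=F] Δ:[(p0 → p2)=F] refutes=False
  v=1001: Γ:[p1=F] Δ:[(p0 → p2)=F] refutes=False
  v=1010: Γ:[p1=F] Δ:[(p0 → p2)=T] refutes=False
  v=1011: Γ:[p1=F] Δ:[(p0 → p2)=T] refutes=False
  v=1100: Γ:[p1=T] Δ:[(p0 → p2)=F] refutes=True  ← countermodel

Result: NO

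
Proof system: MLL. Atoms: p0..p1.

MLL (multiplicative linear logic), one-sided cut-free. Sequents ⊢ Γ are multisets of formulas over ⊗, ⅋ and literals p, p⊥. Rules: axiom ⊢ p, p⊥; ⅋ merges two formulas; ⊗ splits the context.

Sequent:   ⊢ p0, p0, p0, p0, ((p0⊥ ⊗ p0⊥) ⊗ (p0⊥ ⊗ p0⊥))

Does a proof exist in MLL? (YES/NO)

Derivation (root first):
[⊗]  ⊢ p0, p0, p0, p0, ((p0⊥ ⊗ p0⊥) ⊗ (p0⊥ ⊗ p0⊥))
  [⊗]  ⊢ p0, p0, (p0⊥ ⊗ p0⊥)
    [Ax]  ⊢ p0, p0⊥
    [Ax]  ⊢ p0, p0⊥
  [⊗]  ⊢ p0, p0, (p0⊥ ⊗ p0⊥)
    [Ax]  ⊢ p0, p0⊥
    [Ax]  ⊢ p0, p0⊥

Result: YES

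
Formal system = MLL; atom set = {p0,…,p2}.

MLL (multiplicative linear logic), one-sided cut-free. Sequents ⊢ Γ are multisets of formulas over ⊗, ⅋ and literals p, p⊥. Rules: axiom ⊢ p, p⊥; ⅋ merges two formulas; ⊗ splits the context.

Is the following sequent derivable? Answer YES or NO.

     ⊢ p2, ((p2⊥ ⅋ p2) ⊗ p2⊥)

Proof tree:
[⊗]  ⊢ p2, ((p2⊥ ⅋ p2) ⊗ p2⊥)
  [⅋]  ⊢ (p2⊥ ⅋ p2)
    [Ax]  ⊢ p2, p2⊥
  [Ax]  ⊢ p2, p2⊥

Result: YES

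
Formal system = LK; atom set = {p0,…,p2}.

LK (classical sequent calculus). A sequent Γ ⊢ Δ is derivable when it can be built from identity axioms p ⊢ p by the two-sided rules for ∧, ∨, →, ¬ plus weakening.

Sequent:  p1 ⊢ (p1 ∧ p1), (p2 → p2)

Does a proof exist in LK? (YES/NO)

Derivation trace:
[→R] p1 ⊢ (p1 ∧ p1), (p2 → p2)
  [∧R] p1, p2 ⊢ p2, (p1 ∧ p1)
    [Ax] p1 ⊢ p1
    [WR] p2 ⊢ p2, p1
      [Ax] p2 ⊢ p2

Result: YES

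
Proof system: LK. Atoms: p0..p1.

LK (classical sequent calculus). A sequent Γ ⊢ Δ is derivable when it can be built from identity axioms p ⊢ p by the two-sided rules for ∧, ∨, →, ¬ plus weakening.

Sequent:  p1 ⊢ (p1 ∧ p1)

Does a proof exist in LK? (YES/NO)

Proof tree:
[∧R] p1 ⊢ (p1 ∧ p1)
  [WL] p1, p1 ⊢ p1
    [Ax] p1 ⊢ p1
  [WL] p1, p1 ⊢ p1
    [Ax] p1 ⊢ p1

Result: YES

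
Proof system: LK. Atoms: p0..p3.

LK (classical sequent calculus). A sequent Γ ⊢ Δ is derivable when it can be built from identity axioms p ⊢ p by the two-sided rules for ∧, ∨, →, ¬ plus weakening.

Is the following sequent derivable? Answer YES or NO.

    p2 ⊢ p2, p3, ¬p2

Derivation (root first):
[WL] p2 ⊢ p2, p3, ¬p2
  [¬R]  ⊢ p2, p3, ¬p2
    [WR] p2 ⊢ p2, p3
      [Ax] p2 ⊢ p2

Result: YES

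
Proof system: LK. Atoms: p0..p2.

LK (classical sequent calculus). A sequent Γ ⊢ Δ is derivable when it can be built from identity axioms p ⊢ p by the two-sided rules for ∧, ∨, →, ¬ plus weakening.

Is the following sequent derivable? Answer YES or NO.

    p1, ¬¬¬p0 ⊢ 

Enumerate valuations to refute Γ ⊢ Δ:
  v=000: Γ:[p1=F, ¬¬¬p0=T] Δ:[] refutes=False
  v=001: Γ:[p1=F, ¬¬¬p0=T] Δ:[] refutes=False
  v=010: Γ:[p1=T, ¬¬¬p0=T] Δ:[] refutes=True  ← countermodel

Result: NO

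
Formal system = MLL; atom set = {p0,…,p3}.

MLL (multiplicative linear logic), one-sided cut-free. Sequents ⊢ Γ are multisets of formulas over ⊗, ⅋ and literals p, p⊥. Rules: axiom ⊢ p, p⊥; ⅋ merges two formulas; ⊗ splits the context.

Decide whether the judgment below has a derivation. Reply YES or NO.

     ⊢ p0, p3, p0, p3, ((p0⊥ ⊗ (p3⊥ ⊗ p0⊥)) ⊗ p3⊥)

Derivation trace:
[⊗]  ⊢ p0, p3, p0, p3, ((p0⊥ ⊗ (p3⊥ ⊗ p0⊥)) ⊗ p3⊥)
  [⊗]  ⊢ p0, p3, p0, (p0⊥ ⊗ (p3⊥ ⊗ p0⊥))
    [Ax]  ⊢ p0, p0⊥
    [⊗]  ⊢ p3, p0, (p3⊥ ⊗ p0⊥)
      [Ax]  ⊢ p3, p3⊥
      [Ax]  ⊢ p0, p0⊥
  [Ax]  ⊢ p3, p3⊥

Result: YES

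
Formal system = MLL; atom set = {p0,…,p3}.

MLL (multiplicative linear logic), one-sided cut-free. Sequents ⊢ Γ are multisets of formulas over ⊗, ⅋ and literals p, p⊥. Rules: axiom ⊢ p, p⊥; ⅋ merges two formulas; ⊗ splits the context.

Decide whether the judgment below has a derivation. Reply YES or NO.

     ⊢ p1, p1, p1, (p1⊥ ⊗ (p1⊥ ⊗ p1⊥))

Derivation trace:
[⊗]  ⊢ p1, p1, p1, (p1⊥ ⊗ (p1⊥ ⊗ p1⊥))
  [Ax]  ⊢ p1, p1⊥
  [⊗]  ⊢ p1, p1, (p1⊥ ⊗ p1⊥)
    [Ax]  ⊢ p1, p1⊥
    [Ax]  ⊢ p1, p1⊥

Result: YES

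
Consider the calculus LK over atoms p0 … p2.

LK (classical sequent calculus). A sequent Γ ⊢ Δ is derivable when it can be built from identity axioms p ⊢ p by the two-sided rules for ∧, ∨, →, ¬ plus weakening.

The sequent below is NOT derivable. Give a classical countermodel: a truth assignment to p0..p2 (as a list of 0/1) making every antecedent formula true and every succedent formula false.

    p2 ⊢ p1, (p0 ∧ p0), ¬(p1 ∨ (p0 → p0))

Truth-table refutation:
  v=000: Γ:[p2=F] Δ:[p1=F, (p0 ∧ p0)=F, ¬(p1 ∨ (p0 → p0))=F] refutes=False
  v=001: Γ:[p2=T] Δ:[p1=F, (p0 ∧ p0)=F, ¬(p1 ∨ (p0 → p0))=F] refutes=True  ← countermodel

Result: [0, 0, 1]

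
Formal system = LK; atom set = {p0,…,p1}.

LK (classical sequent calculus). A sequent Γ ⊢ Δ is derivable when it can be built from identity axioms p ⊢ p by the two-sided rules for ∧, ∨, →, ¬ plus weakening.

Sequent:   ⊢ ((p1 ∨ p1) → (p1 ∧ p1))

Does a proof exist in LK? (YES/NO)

Derivation trace:
[→R]  ⊢ ((p1 ∨ p1) → (p1 ∧ p1))
  [∨L] (p1 ∨ p1) ⊢ (p1 ∧ p1)
    [∧R] p1 ⊢ (p1 ∧ p1)
      [Ax] p1 ⊢ p1
      [Ax] p1 ⊢ p1
    [∧R] p1 ⊢ (p1 ∧ p1)
      [Ax] p1 ⊢ p1
      [Ax] p1 ⊢ p1

Result: YES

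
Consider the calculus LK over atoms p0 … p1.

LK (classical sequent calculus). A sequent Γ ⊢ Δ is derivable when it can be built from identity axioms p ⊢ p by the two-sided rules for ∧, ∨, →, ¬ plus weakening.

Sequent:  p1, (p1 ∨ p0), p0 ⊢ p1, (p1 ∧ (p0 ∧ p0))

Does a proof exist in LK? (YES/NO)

Derivation trace:
[∧R] p1, (p1 ∨ p0), p0 ⊢ p1, (p1 ∧ (p0 ∧ p0))
  [Ax] p1 ⊢ p1
  [WL] (p1 ∨ p0), p0 ⊢ p1, (p0 ∧ p0)
    [∨L] (p1 ∨ p0) ⊢ p1, (p0 ∧ p0)
      [Ax] p1 ⊢ p1
      [∧R] p0 ⊢ (p0 ∧ p0)
        [Ax] p0 ⊢ p0
        [Ax] p0 ⊢ p0

Result: YES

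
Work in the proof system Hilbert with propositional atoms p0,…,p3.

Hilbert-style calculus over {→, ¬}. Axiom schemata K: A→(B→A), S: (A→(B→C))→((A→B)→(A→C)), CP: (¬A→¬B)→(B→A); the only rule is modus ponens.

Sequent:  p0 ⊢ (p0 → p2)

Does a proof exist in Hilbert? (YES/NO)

Enumerate valuations to refute Γ ⊢ Δ:
  v=0000: Γ:[p0=F] Δ:[(p0 → p2)=T] refutes=False
  v=0001: Γ:[p0=F] Δ:[(p0 → p2)=T] refutes=False
  v=0010: Γ:[p0=F] Δ:[(p0 → p2)=T] refutes=False
  v=0011: Γ:[p0=F] Δ:[(p0 → p2)=T] refutes=False
  v=0100: Γ:[p0=F] Δ:[(p0 → p2)=T] refutes=False
  v=0101: Γ:[p0=F] Δ:[(p0 → p2)=T] refutes=False
  v=0110: Γ:[p0=F] Δ:[(p0 → p2)=T] refutes=False
  v=0111: Γ:[p0=F] Δ:[(p0 → p2)=T] refutes=False
  v=1000: Γ:[p0=T] Δ:[(p0 → p2)=F] refutes=True  ← countermodel

Result: NO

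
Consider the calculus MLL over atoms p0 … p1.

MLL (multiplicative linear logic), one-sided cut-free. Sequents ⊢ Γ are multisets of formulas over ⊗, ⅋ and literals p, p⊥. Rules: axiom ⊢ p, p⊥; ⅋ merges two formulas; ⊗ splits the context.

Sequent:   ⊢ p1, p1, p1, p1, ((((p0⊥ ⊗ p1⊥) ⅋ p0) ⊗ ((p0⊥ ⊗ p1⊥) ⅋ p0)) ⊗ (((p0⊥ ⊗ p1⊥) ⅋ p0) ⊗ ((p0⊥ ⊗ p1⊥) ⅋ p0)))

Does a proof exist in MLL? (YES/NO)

Derivation (root first):
[⊗]  ⊢ p1, p1, p1, p1, ((((p0⊥ ⊗ p1⊥) ⅋ p0) ⊗ ((p0⊥ ⊗ p1⊥) ⅋ p0)) ⊗ (((p0⊥ ⊗ p1⊥) ⅋ p0) ⊗ ((p0⊥ ⊗ p1⊥) ⅋ p0)))
  [⊗]  ⊢ p1, p1, (((p0⊥ ⊗ p1⊥) ⅋ p0) ⊗ ((p0⊥ ⊗ p1⊥) ⅋ p0))
    [⅋]  ⊢ p1, ((p0⊥ ⊗ p1⊥) ⅋ p0)
      [⊗]  ⊢ p0, p1, (p0⊥ ⊗ p1⊥)
        [Ax]  ⊢ p0, p0⊥
        [Ax]  ⊢ p1, p1⊥
    [⅋]  ⊢ p1, ((p0⊥ ⊗ p1⊥) ⅋ p0)
      [⊗]  ⊢ p0, p1, (p0⊥ ⊗ p1⊥)
        [Ax]  ⊢ p0, p0⊥
        [Ax]  ⊢ p1, p1⊥
  [⊗]  ⊢ p1, p1, (((p0⊥ ⊗ p1⊥) ⅋ p0) ⊗ ((p0⊥ ⊗ p1⊥) ⅋ p0))
    [⅋]  ⊢ p1, ((p0⊥ ⊗ p1⊥) ⅋ p0)
      [⊗]  ⊢ p0, p1, (p0⊥ ⊗ p1⊥)
        [Ax]  ⊢ p0, p0⊥
        [Ax]  ⊢ p1, p1⊥
    [⅋]  ⊢ p1, ((p0⊥ ⊗ p1⊥) ⅋ p0)
      [⊗]  ⊢ p0, p1, (p0⊥ ⊗ p1⊥)
        [Ax]  ⊢ p0, p0⊥
        [Ax]  ⊢ p1, p1⊥

Result: YES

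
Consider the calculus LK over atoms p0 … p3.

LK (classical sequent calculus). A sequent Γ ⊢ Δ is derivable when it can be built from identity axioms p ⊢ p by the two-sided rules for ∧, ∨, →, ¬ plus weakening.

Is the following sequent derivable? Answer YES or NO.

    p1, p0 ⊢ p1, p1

Derivation (root first):
[WL] p1, p0 ⊢ p1, p1
  [WR] p1 ⊢ p1, p1
    [Ax] p1 ⊢ p1

Result: YES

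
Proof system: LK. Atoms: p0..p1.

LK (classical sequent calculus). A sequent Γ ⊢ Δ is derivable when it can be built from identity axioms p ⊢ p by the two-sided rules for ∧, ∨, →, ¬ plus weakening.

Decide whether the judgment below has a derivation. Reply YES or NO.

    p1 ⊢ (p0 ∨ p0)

Truth-table refutation:
  v=00: Γ:[p1=F] Δ:[(p0 ∨ p0)=F] refutes=False
  v=01: Γ:[p1=T] Δ:[(p0 ∨ p0)=F] refutes=True  ← countermodel

Result: NO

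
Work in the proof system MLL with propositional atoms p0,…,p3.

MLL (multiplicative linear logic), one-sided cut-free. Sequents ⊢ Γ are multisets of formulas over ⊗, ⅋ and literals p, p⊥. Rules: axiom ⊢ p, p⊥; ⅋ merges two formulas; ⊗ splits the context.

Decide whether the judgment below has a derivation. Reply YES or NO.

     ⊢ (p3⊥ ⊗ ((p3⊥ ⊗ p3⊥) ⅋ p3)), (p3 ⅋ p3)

Derivation trace:
[⅋]  ⊢ (p3⊥ ⊗ ((p3⊥ ⊗ p3⊥) ⅋ p3)), (p3 ⅋ p3)
  [⊗]  ⊢ p3, p3, (p3⊥ ⊗ ((p3⊥ ⊗ p3⊥) ⅋ p3))
    [Ax]  ⊢ p3, p3⊥
    [⅋]  ⊢ p3, ((p3⊥ ⊗ p3⊥) ⅋ p3)
      [⊗]  ⊢ p3, p3, (p3⊥ ⊗ p3⊥)
        [Ax]  ⊢ p3, p3⊥
        [Ax]  ⊢ p3, p3⊥

Result: YES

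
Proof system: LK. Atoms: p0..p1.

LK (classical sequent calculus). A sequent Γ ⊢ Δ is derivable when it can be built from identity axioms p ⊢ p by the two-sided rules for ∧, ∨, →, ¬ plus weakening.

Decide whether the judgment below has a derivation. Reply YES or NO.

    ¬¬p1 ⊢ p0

Truth-table refutation:
  v=00: Γ:[¬¬p1=F] Δ:[p0=F] refutes=False
  v=01: Γ:[¬¬p1=T] Δ:[p0=F] refutes=True  ← countermodel

Result: NO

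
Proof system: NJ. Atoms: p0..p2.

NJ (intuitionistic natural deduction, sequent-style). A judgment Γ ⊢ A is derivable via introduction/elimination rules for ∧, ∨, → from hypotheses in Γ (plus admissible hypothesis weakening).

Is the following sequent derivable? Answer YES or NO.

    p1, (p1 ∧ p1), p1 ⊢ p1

Proof tree:
[Wk] p1, (p1 ∧ p1), p1 ⊢ p1
  [Wk] p1, (p1 ∧ p1) ⊢ p1
    [Ax] p1 ⊢ p1

Result: YES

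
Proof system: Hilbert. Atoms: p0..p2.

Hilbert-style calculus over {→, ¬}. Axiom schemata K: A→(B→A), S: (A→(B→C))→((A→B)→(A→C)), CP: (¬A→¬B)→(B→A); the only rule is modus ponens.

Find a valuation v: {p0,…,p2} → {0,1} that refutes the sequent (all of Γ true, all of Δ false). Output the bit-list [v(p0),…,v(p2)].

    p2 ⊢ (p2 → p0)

Truth-table refutation:
  v=000: Γ:[p2=F] Δ:[(p2 → p0)=T] refutes=False
  v=001: Γ:[p2=T] Δ:[(p2 → p0)=F] refutes=True  ← countermodel

Result: [0, 0, 1]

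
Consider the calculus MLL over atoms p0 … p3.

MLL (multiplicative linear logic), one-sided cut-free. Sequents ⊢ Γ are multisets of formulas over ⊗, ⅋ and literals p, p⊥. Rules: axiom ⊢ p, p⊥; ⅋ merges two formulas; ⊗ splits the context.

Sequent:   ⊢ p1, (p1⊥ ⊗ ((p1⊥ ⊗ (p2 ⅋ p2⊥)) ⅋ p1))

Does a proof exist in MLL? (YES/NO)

Derivation trace:
[⊗]  ⊢ p1, (p1⊥ ⊗ ((p1⊥ ⊗ (p2 ⅋ p2⊥)) ⅋ p1))
  [Ax]  ⊢ p1, p1⊥
  [⅋]  ⊢ ((p1⊥ ⊗ (p2 ⅋ p2⊥)) ⅋ p1)
    [⊗]  ⊢ p1, (p1⊥ ⊗ (p2 ⅋ p2⊥))
      [Ax]  ⊢ p1, p1⊥
      [⅋]  ⊢ (p2 ⅋ p2⊥)
        [Ax]  ⊢ p2, p2⊥

Result: YES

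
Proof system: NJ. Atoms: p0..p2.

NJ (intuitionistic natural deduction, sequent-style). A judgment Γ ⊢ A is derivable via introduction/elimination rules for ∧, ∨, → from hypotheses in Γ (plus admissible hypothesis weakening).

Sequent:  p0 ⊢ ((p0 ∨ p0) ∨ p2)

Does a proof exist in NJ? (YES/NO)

Derivation (root first):
[∨I₁] p0 ⊢ ((p0 ∨ p0) ∨ p2)
  [∨I₁] p0 ⊢ (p0 ∨ p0)
    [Ax] p0 ⊢ p0

Result: YES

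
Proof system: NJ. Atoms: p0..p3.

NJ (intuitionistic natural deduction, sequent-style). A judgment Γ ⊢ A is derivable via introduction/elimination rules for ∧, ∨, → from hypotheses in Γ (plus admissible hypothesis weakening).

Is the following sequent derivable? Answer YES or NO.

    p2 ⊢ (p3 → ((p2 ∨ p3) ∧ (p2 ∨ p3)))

Proof tree:
[→I] p2 ⊢ (p3 → ((p2 ∨ p3) ∧ (p2 ∨ p3)))
  [∧I] p2, p3 ⊢ ((p2 ∨ p3) ∧ (p2 ∨ p3))
    [∨I₁] p2, p3 ⊢ (p2 ∨ p3)
      [Wk] p2, p3 ⊢ p2
        [Ax] p2 ⊢ p2
    [∨I₁] p2, p3 ⊢ (p2 ∨ p3)
      [Wk] p2, p3 ⊢ p2
        [Ax] p2 ⊢ p2

Result: YES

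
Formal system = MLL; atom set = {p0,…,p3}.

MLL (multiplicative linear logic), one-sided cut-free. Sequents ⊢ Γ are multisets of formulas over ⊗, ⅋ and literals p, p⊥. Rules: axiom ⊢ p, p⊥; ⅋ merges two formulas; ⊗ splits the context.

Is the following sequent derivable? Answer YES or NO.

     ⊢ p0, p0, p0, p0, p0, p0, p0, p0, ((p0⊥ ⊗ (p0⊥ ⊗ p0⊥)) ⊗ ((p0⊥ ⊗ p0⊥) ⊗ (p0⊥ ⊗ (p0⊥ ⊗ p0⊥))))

Derivation (root first):
[⊗]  ⊢ p0, p0, p0, p0, p0, p0, p0, p0, ((p0⊥ ⊗ (p0⊥ ⊗ p0⊥)) ⊗ ((p0⊥ ⊗ p0⊥) ⊗ (p0⊥ ⊗ (p0⊥ ⊗ p0⊥))))
  [⊗]  ⊢ p0, p0, p0, (p0⊥ ⊗ (p0⊥ ⊗ p0⊥))
    [Ax]  ⊢ p0, p0⊥
    [⊗]  ⊢ p0, p0, (p0⊥ ⊗ p0⊥)
      [Ax]  ⊢ p0, p0⊥
      [Ax]  ⊢ p0, p0⊥
  [⊗]  ⊢ p0, p0, p0, p0, p0, ((p0⊥ ⊗ p0⊥) ⊗ (p0⊥ ⊗ (p0⊥ ⊗ p0⊥)))
    [⊗]  ⊢ p0, p0, (p0⊥ ⊗ p0⊥)
      [Ax]  ⊢ p0, p0⊥
      [Ax]  ⊢ p0, p0⊥
    [⊗]  ⊢ p0, p0, p0, (p0⊥ ⊗ (p0⊥ ⊗ p0⊥))
      [Ax]  ⊢ p0, p0⊥
      [⊗]  ⊢ p0, p0, (p0⊥ ⊗ p0⊥)
        [Ax]  ⊢ p0, p0⊥
        [Ax]  ⊢ p0, p0⊥

Result: YES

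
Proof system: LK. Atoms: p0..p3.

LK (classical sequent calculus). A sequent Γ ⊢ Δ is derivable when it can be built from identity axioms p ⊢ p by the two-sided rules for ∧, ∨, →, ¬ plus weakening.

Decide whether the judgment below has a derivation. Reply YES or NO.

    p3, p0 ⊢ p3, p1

Derivation (root first):
[WL] p3, p0 ⊢ p3, p1
  [WR] p3 ⊢ p3, p1
    [Ax] p3 ⊢ p3

Result: YES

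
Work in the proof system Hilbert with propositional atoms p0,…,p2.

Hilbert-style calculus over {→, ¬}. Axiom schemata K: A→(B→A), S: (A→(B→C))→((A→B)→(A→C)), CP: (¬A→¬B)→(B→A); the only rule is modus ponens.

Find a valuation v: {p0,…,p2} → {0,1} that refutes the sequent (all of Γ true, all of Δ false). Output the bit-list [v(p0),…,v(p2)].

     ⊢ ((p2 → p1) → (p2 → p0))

Search for a countermodel by truth-table:
  v=000: Γ:[] Δ:[((p2 → p1) → (p2 → p0))=T] refutes=False
  v=001: Γ:[] Δ:[((p2 → p1) → (p2 → p0))=T] refutes=False
  v=010: Γ:[] Δ:[((p2 → p1) → (p2 → p0))=T] refutes=False
  v=011: Γ:[] Δ:[((p2 → p1) → (p2 → p0))=F] refutes=True  ← countermodel

Result: [0, 1, 1]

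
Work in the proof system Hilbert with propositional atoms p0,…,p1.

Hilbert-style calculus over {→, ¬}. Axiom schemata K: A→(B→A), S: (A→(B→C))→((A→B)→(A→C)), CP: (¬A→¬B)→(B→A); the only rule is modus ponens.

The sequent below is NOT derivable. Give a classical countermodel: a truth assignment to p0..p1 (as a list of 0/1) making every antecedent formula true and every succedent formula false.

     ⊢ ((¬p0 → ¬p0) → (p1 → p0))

Enumerate valuations to refute Γ ⊢ Δ:
  v=00: Γ:[] Δ:[((¬p0 → ¬p0) → (p1 → p0))=T] refutes=False
  v=01: Γ:[] Δ:[((¬p0 → ¬p0) → (p1 → p0))=F] refutes=True  ← countermodel

Result: [0, 1]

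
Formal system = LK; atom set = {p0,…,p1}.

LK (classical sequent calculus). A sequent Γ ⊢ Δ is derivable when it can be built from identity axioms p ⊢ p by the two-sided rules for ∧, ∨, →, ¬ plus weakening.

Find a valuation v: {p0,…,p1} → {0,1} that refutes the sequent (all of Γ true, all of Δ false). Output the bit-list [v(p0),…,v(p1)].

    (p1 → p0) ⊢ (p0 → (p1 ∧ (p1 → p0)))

Enumerate valuations to refute Γ ⊢ Δ:
  v=00: Γ:[(p1 → p0)=T] Δ:[(p0 → (p1 ∧ (p1 → p0)))=T] refutes=False
  v=01: Γ:[(p1 → p0)=F] Δ:[(p0 → (p1 ∧ (p1 → p0)))=T] refutes=False
  v=10: Γ:[(p1 → p0)=T] Δ:[(p0 → (p1 ∧ (p1 → p0)))=F] refutes=True  ← countermodel

Result: [1, 0]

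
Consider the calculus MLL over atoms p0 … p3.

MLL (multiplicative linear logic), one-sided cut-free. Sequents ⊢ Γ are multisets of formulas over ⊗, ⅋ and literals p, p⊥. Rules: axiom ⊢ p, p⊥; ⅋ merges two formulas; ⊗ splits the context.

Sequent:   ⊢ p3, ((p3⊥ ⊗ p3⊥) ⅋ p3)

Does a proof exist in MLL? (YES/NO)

Derivation (root first):
[⅋]  ⊢ p3, ((p3⊥ ⊗ p3⊥) ⅋ p3)
  [⊗]  ⊢ p3, p3, (p3⊥ ⊗ p3⊥)
    [Ax]  ⊢ p3, p3⊥
    [Ax]  ⊢ p3, p3⊥

Result: YES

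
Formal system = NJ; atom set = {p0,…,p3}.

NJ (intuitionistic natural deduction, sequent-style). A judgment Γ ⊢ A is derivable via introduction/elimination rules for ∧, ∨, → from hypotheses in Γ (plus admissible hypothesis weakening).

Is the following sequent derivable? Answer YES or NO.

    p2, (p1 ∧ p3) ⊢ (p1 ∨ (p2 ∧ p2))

Proof tree:
[Wk] p2, (p1 ∧ p3) ⊢ (p1 ∨ (p2 ∧ p2))
  [∨I₂] p2 ⊢ (p1 ∨ (p2 ∧ p2))
    [∧I] p2 ⊢ (p2 ∧ p2)
      [Ax] p2 ⊢ p2
      [Ax] p2 ⊢ p2

Result: YES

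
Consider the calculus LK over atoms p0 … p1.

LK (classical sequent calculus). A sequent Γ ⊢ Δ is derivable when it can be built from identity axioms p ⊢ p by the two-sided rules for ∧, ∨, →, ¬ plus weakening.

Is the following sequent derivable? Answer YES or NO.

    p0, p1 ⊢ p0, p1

Proof tree:
[WL] p0, p1 ⊢ p0, p1
  [WR] p0 ⊢ p0, p1
    [Ax] p0 ⊢ p0

Result: YES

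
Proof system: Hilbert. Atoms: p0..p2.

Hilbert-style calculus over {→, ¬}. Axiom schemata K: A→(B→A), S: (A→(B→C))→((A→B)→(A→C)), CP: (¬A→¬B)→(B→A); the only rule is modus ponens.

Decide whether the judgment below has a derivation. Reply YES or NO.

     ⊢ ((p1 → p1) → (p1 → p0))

Search for a countermodel by truth-table:
  v=000: Γ:[] Δ:[((p1 → p1) → (p1 → p0))=T] refutes=False
  v=001: Γ:[] Δ:[((p1 → p1) → (p1 → p0))=T] refutes=False
  v=010: Γ:[] Δ:[((p1 → p1) → (p1 → p0))=F] refutes=True  ← countermodel

Result: NO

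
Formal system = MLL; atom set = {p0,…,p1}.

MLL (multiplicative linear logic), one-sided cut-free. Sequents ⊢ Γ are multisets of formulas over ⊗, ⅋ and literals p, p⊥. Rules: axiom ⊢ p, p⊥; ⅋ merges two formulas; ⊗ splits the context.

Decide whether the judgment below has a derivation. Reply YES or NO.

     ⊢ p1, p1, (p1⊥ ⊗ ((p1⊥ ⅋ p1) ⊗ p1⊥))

Proof tree:
[⊗]  ⊢ p1, p1, (p1⊥ ⊗ ((p1⊥ ⅋ p1) ⊗ p1⊥))
  [Ax]  ⊢ p1, p1⊥
  [⊗]  ⊢ p1, ((p1⊥ ⅋ p1) ⊗ p1⊥)
    [⅋]  ⊢ (p1⊥ ⅋ p1)
      [Ax]  ⊢ p1, p1⊥
    [Ax]  ⊢ p1, p1⊥

Result: YES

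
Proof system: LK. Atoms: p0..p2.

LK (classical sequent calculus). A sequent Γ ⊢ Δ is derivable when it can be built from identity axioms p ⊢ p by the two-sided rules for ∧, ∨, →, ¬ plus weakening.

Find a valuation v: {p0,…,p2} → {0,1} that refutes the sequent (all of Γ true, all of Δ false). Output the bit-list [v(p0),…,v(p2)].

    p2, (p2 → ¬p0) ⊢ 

Search for a countermodel by truth-table:
  v=000: Γ:[p2=F, (p2 → ¬p0)=T] Δ:[] refutes=False
  v=001: Γ:[p2=T, (p2 → ¬p0)=T] Δ:[] refutes=True  ← countermodel

Result: [0, 0, 1]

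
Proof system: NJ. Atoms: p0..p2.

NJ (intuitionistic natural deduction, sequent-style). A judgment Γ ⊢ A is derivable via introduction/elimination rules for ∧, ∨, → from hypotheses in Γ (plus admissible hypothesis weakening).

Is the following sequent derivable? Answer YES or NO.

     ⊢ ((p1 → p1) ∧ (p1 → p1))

Derivation (root first):
[∧I]  ⊢ ((p1 → p1) ∧ (p1 → p1))
  [→I]  ⊢ (p1 → p1)
    [Ax] p1 ⊢ p1
  [→I]  ⊢ (p1 → p1)
    [Ax] p1 ⊢ p1

Result: YES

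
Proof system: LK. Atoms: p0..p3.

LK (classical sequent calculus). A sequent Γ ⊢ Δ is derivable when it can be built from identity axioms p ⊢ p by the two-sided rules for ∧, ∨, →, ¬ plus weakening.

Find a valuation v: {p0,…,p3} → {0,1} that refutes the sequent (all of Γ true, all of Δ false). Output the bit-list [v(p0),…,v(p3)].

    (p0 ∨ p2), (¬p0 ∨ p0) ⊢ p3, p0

Enumerate valuations to refute Γ ⊢ Δ:
  v=0000: Γ:[(p0 ∨ p2)=F, (¬p0 ∨ p0)=T] Δ:[p3=F, p0=F] refutes=False
  v=0001: Γ:[(p0 ∨ p2)=F, (¬p0 ∨ p0)=T] Δ:[p3=T, p0=F] refutes=False
  v=0010: Γ:[(p0 ∨ p2)=T, (¬p0 ∨ p0)=T] Δ:[p3=F, p0=F] refutes=True  ← countermodel

Result: [0, 0, 1, 0]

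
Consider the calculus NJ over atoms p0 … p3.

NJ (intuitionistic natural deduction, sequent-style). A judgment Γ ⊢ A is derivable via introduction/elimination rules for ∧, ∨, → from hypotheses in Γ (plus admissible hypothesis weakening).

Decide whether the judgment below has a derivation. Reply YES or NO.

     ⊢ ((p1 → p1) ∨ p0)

Derivation trace:
[∨I₁]  ⊢ ((p1 → p1) ∨ p0)
  [→I]  ⊢ (p1 → p1)
    [Ax] p1 ⊢ p1

Result: YES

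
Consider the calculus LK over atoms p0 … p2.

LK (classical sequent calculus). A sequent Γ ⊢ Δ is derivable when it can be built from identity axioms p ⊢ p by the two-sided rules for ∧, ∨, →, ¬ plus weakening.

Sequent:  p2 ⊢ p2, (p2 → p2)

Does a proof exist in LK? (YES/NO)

Proof tree:
[WL] p2 ⊢ p2, (p2 → p2)
  [→R]  ⊢ p2, (p2 → p2)
    [WR] p2 ⊢ p2, p2
      [Ax] p2 ⊢ p2

Result: YES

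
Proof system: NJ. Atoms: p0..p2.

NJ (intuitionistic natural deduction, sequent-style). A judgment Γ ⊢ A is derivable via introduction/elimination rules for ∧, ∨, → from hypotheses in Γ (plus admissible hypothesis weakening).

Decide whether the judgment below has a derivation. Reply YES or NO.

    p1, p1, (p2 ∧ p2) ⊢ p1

Proof tree:
[Wk] p1, p1, (p2 ∧ p2) ⊢ p1
  [Wk] p1, p1 ⊢ p1
    [Ax] p1 ⊢ p1

Result: YES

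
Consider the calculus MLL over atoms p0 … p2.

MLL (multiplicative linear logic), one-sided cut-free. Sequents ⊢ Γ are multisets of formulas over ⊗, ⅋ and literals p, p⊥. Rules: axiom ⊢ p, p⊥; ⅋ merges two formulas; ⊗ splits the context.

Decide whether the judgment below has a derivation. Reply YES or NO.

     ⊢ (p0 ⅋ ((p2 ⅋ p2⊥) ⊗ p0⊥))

Derivation (root first):
[⅋]  ⊢ (p0 ⅋ ((p2 ⅋ p2⊥) ⊗ p0⊥))
  [⊗]  ⊢ p0, ((p2 ⅋ p2⊥) ⊗ p0⊥)
    [⅋]  ⊢ (p2 ⅋ p2⊥)
      [Ax]  ⊢ p2, p2⊥
    [Ax]  ⊢ p0, p0⊥

Result: YES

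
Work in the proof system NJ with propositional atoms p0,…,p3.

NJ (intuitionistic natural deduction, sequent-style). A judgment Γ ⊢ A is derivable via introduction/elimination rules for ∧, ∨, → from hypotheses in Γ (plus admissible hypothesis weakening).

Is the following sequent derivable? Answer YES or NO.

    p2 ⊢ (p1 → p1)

Derivation (root first):
[Wk] p2 ⊢ (p1 → p1)
  [→I]  ⊢ (p1 → p1)
    [Ax] p1 ⊢ p1

Result: YES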